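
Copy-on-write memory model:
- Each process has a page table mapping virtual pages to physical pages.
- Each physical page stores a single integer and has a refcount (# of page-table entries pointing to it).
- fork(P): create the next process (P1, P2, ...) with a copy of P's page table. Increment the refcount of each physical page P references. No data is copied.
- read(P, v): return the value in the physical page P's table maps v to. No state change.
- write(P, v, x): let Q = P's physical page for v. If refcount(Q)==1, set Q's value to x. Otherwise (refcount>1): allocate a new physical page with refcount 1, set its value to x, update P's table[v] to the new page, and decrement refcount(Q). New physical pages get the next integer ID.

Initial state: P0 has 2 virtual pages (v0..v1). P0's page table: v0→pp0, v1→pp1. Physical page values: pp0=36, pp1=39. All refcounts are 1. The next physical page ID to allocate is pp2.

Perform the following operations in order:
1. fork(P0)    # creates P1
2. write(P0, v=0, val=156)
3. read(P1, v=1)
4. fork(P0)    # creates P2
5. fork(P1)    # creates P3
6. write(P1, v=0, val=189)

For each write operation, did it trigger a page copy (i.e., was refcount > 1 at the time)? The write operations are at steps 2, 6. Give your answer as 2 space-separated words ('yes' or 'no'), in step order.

Op 1: fork(P0) -> P1. 2 ppages; refcounts: pp0:2 pp1:2
Op 2: write(P0, v0, 156). refcount(pp0)=2>1 -> COPY to pp2. 3 ppages; refcounts: pp0:1 pp1:2 pp2:1
Op 3: read(P1, v1) -> 39. No state change.
Op 4: fork(P0) -> P2. 3 ppages; refcounts: pp0:1 pp1:3 pp2:2
Op 5: fork(P1) -> P3. 3 ppages; refcounts: pp0:2 pp1:4 pp2:2
Op 6: write(P1, v0, 189). refcount(pp0)=2>1 -> COPY to pp3. 4 ppages; refcounts: pp0:1 pp1:4 pp2:2 pp3:1

yes yes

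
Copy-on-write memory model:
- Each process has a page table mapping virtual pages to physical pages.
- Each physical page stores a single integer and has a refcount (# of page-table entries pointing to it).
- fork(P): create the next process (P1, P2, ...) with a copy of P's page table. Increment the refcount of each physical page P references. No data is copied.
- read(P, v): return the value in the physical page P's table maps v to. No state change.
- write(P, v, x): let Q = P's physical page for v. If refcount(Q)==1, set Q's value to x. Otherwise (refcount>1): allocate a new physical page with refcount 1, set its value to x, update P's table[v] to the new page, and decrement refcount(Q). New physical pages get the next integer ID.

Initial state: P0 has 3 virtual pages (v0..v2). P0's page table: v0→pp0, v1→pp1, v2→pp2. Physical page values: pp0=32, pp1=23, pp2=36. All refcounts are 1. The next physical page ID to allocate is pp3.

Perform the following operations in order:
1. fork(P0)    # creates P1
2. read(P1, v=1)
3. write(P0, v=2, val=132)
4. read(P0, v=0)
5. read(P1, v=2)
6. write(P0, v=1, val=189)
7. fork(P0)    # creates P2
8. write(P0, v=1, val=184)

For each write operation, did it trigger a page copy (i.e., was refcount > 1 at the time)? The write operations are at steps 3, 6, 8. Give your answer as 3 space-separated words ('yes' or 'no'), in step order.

Op 1: fork(P0) -> P1. 3 ppages; refcounts: pp0:2 pp1:2 pp2:2
Op 2: read(P1, v1) -> 23. No state change.
Op 3: write(P0, v2, 132). refcount(pp2)=2>1 -> COPY to pp3. 4 ppages; refcounts: pp0:2 pp1:2 pp2:1 pp3:1
Op 4: read(P0, v0) -> 32. No state change.
Op 5: read(P1, v2) -> 36. No state change.
Op 6: write(P0, v1, 189). refcount(pp1)=2>1 -> COPY to pp4. 5 ppages; refcounts: pp0:2 pp1:1 pp2:1 pp3:1 pp4:1
Op 7: fork(P0) -> P2. 5 ppages; refcounts: pp0:3 pp1:1 pp2:1 pp3:2 pp4:2
Op 8: write(P0, v1, 184). refcount(pp4)=2>1 -> COPY to pp5. 6 ppages; refcounts: pp0:3 pp1:1 pp2:1 pp3:2 pp4:1 pp5:1

yes yes yes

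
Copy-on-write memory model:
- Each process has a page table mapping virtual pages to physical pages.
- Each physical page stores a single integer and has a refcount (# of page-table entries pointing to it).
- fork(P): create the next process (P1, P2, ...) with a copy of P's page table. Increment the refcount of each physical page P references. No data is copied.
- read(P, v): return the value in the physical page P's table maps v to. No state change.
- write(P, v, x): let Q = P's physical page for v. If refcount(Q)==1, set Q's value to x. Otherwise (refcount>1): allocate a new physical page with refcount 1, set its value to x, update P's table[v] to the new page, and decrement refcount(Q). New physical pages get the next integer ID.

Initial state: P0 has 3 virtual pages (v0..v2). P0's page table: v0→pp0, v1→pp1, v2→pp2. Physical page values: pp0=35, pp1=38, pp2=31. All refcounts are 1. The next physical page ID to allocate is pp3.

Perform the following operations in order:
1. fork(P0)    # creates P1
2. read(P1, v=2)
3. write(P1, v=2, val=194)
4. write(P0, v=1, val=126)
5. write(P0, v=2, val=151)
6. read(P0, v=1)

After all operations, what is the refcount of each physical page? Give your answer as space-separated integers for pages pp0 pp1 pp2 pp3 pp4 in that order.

Answer: 2 1 1 1 1

Derivation:
Op 1: fork(P0) -> P1. 3 ppages; refcounts: pp0:2 pp1:2 pp2:2
Op 2: read(P1, v2) -> 31. No state change.
Op 3: write(P1, v2, 194). refcount(pp2)=2>1 -> COPY to pp3. 4 ppages; refcounts: pp0:2 pp1:2 pp2:1 pp3:1
Op 4: write(P0, v1, 126). refcount(pp1)=2>1 -> COPY to pp4. 5 ppages; refcounts: pp0:2 pp1:1 pp2:1 pp3:1 pp4:1
Op 5: write(P0, v2, 151). refcount(pp2)=1 -> write in place. 5 ppages; refcounts: pp0:2 pp1:1 pp2:1 pp3:1 pp4:1
Op 6: read(P0, v1) -> 126. No state change.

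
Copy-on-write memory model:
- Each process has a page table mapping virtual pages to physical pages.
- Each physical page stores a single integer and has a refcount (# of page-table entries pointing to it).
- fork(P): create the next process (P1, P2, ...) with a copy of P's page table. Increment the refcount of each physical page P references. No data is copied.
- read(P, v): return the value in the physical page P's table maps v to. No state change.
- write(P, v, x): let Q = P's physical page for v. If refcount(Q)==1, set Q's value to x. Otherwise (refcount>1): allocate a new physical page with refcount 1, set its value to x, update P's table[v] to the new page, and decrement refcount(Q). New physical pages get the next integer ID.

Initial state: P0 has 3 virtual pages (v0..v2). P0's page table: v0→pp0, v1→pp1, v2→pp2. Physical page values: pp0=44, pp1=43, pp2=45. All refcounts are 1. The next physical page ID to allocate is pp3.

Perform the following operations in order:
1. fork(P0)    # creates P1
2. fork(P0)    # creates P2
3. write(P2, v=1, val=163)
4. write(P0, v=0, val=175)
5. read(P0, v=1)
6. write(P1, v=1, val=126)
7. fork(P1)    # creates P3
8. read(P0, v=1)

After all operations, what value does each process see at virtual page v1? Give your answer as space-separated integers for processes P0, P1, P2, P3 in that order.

Op 1: fork(P0) -> P1. 3 ppages; refcounts: pp0:2 pp1:2 pp2:2
Op 2: fork(P0) -> P2. 3 ppages; refcounts: pp0:3 pp1:3 pp2:3
Op 3: write(P2, v1, 163). refcount(pp1)=3>1 -> COPY to pp3. 4 ppages; refcounts: pp0:3 pp1:2 pp2:3 pp3:1
Op 4: write(P0, v0, 175). refcount(pp0)=3>1 -> COPY to pp4. 5 ppages; refcounts: pp0:2 pp1:2 pp2:3 pp3:1 pp4:1
Op 5: read(P0, v1) -> 43. No state change.
Op 6: write(P1, v1, 126). refcount(pp1)=2>1 -> COPY to pp5. 6 ppages; refcounts: pp0:2 pp1:1 pp2:3 pp3:1 pp4:1 pp5:1
Op 7: fork(P1) -> P3. 6 ppages; refcounts: pp0:3 pp1:1 pp2:4 pp3:1 pp4:1 pp5:2
Op 8: read(P0, v1) -> 43. No state change.
P0: v1 -> pp1 = 43
P1: v1 -> pp5 = 126
P2: v1 -> pp3 = 163
P3: v1 -> pp5 = 126

Answer: 43 126 163 126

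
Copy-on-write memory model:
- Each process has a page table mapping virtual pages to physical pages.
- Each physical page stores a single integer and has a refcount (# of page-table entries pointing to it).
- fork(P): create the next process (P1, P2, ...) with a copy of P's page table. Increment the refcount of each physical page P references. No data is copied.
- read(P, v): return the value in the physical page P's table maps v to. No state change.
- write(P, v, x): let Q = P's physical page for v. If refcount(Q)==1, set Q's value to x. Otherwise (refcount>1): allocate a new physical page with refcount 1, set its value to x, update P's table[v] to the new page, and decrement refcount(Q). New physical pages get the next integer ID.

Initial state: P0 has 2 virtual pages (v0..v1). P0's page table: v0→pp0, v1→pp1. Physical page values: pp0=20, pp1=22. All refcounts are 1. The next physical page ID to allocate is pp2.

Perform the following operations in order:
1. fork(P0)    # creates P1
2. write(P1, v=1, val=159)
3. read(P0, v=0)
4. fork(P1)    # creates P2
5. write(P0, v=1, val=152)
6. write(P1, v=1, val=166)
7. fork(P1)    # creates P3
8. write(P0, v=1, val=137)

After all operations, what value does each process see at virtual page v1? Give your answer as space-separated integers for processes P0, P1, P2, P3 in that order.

Answer: 137 166 159 166

Derivation:
Op 1: fork(P0) -> P1. 2 ppages; refcounts: pp0:2 pp1:2
Op 2: write(P1, v1, 159). refcount(pp1)=2>1 -> COPY to pp2. 3 ppages; refcounts: pp0:2 pp1:1 pp2:1
Op 3: read(P0, v0) -> 20. No state change.
Op 4: fork(P1) -> P2. 3 ppages; refcounts: pp0:3 pp1:1 pp2:2
Op 5: write(P0, v1, 152). refcount(pp1)=1 -> write in place. 3 ppages; refcounts: pp0:3 pp1:1 pp2:2
Op 6: write(P1, v1, 166). refcount(pp2)=2>1 -> COPY to pp3. 4 ppages; refcounts: pp0:3 pp1:1 pp2:1 pp3:1
Op 7: fork(P1) -> P3. 4 ppages; refcounts: pp0:4 pp1:1 pp2:1 pp3:2
Op 8: write(P0, v1, 137). refcount(pp1)=1 -> write in place. 4 ppages; refcounts: pp0:4 pp1:1 pp2:1 pp3:2
P0: v1 -> pp1 = 137
P1: v1 -> pp3 = 166
P2: v1 -> pp2 = 159
P3: v1 -> pp3 = 166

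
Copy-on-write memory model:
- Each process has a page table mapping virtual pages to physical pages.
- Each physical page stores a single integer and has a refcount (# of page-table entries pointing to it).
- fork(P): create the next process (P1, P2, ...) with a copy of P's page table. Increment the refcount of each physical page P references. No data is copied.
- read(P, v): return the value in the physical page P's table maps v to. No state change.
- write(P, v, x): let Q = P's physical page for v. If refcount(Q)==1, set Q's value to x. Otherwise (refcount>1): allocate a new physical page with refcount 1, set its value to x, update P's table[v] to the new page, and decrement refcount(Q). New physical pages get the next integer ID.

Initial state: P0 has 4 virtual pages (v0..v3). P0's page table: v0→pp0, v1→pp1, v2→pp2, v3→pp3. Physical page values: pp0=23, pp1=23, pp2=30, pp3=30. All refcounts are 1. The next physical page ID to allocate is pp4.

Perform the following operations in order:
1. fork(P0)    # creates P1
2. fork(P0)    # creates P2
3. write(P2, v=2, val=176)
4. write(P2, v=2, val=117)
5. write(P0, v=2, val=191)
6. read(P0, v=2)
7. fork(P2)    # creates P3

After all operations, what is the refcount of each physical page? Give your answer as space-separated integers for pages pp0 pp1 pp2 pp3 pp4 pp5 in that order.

Op 1: fork(P0) -> P1. 4 ppages; refcounts: pp0:2 pp1:2 pp2:2 pp3:2
Op 2: fork(P0) -> P2. 4 ppages; refcounts: pp0:3 pp1:3 pp2:3 pp3:3
Op 3: write(P2, v2, 176). refcount(pp2)=3>1 -> COPY to pp4. 5 ppages; refcounts: pp0:3 pp1:3 pp2:2 pp3:3 pp4:1
Op 4: write(P2, v2, 117). refcount(pp4)=1 -> write in place. 5 ppages; refcounts: pp0:3 pp1:3 pp2:2 pp3:3 pp4:1
Op 5: write(P0, v2, 191). refcount(pp2)=2>1 -> COPY to pp5. 6 ppages; refcounts: pp0:3 pp1:3 pp2:1 pp3:3 pp4:1 pp5:1
Op 6: read(P0, v2) -> 191. No state change.
Op 7: fork(P2) -> P3. 6 ppages; refcounts: pp0:4 pp1:4 pp2:1 pp3:4 pp4:2 pp5:1

Answer: 4 4 1 4 2 1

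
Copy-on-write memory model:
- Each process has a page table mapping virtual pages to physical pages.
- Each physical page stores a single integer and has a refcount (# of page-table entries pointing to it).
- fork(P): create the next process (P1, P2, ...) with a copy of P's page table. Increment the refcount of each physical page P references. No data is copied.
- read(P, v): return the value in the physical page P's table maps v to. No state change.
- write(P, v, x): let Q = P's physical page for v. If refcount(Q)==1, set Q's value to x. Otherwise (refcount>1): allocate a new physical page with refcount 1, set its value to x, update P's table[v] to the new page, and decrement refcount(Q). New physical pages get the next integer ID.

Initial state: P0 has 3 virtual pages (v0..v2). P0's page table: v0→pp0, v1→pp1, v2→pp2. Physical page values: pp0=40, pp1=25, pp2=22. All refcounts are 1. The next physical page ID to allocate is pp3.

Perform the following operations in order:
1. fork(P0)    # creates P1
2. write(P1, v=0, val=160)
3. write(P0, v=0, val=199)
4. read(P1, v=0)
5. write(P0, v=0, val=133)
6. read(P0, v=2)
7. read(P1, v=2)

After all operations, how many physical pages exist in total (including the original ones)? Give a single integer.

Op 1: fork(P0) -> P1. 3 ppages; refcounts: pp0:2 pp1:2 pp2:2
Op 2: write(P1, v0, 160). refcount(pp0)=2>1 -> COPY to pp3. 4 ppages; refcounts: pp0:1 pp1:2 pp2:2 pp3:1
Op 3: write(P0, v0, 199). refcount(pp0)=1 -> write in place. 4 ppages; refcounts: pp0:1 pp1:2 pp2:2 pp3:1
Op 4: read(P1, v0) -> 160. No state change.
Op 5: write(P0, v0, 133). refcount(pp0)=1 -> write in place. 4 ppages; refcounts: pp0:1 pp1:2 pp2:2 pp3:1
Op 6: read(P0, v2) -> 22. No state change.
Op 7: read(P1, v2) -> 22. No state change.

Answer: 4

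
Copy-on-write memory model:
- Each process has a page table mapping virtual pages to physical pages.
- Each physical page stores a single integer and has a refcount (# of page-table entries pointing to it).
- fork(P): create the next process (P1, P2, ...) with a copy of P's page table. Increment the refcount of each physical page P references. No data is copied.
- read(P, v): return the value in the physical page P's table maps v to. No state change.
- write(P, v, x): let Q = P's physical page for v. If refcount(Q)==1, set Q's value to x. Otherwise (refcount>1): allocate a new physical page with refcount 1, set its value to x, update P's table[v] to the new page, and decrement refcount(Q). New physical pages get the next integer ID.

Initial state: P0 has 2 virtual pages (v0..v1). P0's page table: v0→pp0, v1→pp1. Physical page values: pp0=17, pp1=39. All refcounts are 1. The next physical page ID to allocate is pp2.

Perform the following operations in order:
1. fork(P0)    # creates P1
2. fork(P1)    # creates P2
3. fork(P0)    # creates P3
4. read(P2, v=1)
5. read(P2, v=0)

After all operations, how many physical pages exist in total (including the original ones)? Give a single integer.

Op 1: fork(P0) -> P1. 2 ppages; refcounts: pp0:2 pp1:2
Op 2: fork(P1) -> P2. 2 ppages; refcounts: pp0:3 pp1:3
Op 3: fork(P0) -> P3. 2 ppages; refcounts: pp0:4 pp1:4
Op 4: read(P2, v1) -> 39. No state change.
Op 5: read(P2, v0) -> 17. No state change.

Answer: 2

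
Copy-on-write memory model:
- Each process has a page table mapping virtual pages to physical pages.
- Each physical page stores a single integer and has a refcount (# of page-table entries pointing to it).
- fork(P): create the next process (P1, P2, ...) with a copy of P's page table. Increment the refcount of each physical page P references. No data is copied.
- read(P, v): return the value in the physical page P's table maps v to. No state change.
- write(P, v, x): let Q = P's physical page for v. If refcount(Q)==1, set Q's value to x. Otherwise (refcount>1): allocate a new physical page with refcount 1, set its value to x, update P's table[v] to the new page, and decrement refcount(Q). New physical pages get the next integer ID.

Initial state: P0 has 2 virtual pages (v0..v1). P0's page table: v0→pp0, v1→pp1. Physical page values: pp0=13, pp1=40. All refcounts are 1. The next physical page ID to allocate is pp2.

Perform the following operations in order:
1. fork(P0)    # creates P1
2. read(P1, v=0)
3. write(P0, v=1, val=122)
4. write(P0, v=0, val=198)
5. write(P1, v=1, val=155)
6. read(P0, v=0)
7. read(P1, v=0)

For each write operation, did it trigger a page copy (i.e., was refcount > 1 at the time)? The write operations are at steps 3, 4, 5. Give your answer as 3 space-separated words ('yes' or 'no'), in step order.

Op 1: fork(P0) -> P1. 2 ppages; refcounts: pp0:2 pp1:2
Op 2: read(P1, v0) -> 13. No state change.
Op 3: write(P0, v1, 122). refcount(pp1)=2>1 -> COPY to pp2. 3 ppages; refcounts: pp0:2 pp1:1 pp2:1
Op 4: write(P0, v0, 198). refcount(pp0)=2>1 -> COPY to pp3. 4 ppages; refcounts: pp0:1 pp1:1 pp2:1 pp3:1
Op 5: write(P1, v1, 155). refcount(pp1)=1 -> write in place. 4 ppages; refcounts: pp0:1 pp1:1 pp2:1 pp3:1
Op 6: read(P0, v0) -> 198. No state change.
Op 7: read(P1, v0) -> 13. No state change.

yes yes no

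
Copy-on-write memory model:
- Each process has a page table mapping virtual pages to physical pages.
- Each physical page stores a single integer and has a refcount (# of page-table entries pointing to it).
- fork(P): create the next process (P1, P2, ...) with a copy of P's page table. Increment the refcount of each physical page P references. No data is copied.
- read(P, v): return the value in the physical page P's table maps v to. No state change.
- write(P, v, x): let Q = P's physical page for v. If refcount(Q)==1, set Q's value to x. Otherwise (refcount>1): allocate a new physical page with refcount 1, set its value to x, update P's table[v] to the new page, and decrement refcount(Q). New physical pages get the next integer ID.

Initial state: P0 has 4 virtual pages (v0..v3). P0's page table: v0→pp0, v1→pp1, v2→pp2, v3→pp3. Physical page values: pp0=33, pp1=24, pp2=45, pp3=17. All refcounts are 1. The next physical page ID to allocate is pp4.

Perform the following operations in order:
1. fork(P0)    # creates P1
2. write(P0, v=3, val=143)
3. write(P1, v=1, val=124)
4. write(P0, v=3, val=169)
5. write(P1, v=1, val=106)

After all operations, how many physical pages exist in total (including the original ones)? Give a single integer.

Answer: 6

Derivation:
Op 1: fork(P0) -> P1. 4 ppages; refcounts: pp0:2 pp1:2 pp2:2 pp3:2
Op 2: write(P0, v3, 143). refcount(pp3)=2>1 -> COPY to pp4. 5 ppages; refcounts: pp0:2 pp1:2 pp2:2 pp3:1 pp4:1
Op 3: write(P1, v1, 124). refcount(pp1)=2>1 -> COPY to pp5. 6 ppages; refcounts: pp0:2 pp1:1 pp2:2 pp3:1 pp4:1 pp5:1
Op 4: write(P0, v3, 169). refcount(pp4)=1 -> write in place. 6 ppages; refcounts: pp0:2 pp1:1 pp2:2 pp3:1 pp4:1 pp5:1
Op 5: write(P1, v1, 106). refcount(pp5)=1 -> write in place. 6 ppages; refcounts: pp0:2 pp1:1 pp2:2 pp3:1 pp4:1 pp5:1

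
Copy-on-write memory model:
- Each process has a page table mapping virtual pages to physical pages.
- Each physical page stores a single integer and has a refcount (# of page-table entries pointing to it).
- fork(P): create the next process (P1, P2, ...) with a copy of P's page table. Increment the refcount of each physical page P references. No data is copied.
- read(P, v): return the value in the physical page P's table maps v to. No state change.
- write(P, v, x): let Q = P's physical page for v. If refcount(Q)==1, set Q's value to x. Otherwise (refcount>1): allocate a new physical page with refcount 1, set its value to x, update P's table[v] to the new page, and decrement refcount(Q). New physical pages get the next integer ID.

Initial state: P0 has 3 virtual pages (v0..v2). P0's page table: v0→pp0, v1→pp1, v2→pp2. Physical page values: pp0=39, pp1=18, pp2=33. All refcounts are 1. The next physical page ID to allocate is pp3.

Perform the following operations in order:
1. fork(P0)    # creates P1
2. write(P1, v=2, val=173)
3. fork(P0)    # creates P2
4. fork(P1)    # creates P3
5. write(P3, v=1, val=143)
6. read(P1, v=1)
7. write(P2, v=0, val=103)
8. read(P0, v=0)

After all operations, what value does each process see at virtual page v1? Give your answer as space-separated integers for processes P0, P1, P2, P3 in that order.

Answer: 18 18 18 143

Derivation:
Op 1: fork(P0) -> P1. 3 ppages; refcounts: pp0:2 pp1:2 pp2:2
Op 2: write(P1, v2, 173). refcount(pp2)=2>1 -> COPY to pp3. 4 ppages; refcounts: pp0:2 pp1:2 pp2:1 pp3:1
Op 3: fork(P0) -> P2. 4 ppages; refcounts: pp0:3 pp1:3 pp2:2 pp3:1
Op 4: fork(P1) -> P3. 4 ppages; refcounts: pp0:4 pp1:4 pp2:2 pp3:2
Op 5: write(P3, v1, 143). refcount(pp1)=4>1 -> COPY to pp4. 5 ppages; refcounts: pp0:4 pp1:3 pp2:2 pp3:2 pp4:1
Op 6: read(P1, v1) -> 18. No state change.
Op 7: write(P2, v0, 103). refcount(pp0)=4>1 -> COPY to pp5. 6 ppages; refcounts: pp0:3 pp1:3 pp2:2 pp3:2 pp4:1 pp5:1
Op 8: read(P0, v0) -> 39. No state change.
P0: v1 -> pp1 = 18
P1: v1 -> pp1 = 18
P2: v1 -> pp1 = 18
P3: v1 -> pp4 = 143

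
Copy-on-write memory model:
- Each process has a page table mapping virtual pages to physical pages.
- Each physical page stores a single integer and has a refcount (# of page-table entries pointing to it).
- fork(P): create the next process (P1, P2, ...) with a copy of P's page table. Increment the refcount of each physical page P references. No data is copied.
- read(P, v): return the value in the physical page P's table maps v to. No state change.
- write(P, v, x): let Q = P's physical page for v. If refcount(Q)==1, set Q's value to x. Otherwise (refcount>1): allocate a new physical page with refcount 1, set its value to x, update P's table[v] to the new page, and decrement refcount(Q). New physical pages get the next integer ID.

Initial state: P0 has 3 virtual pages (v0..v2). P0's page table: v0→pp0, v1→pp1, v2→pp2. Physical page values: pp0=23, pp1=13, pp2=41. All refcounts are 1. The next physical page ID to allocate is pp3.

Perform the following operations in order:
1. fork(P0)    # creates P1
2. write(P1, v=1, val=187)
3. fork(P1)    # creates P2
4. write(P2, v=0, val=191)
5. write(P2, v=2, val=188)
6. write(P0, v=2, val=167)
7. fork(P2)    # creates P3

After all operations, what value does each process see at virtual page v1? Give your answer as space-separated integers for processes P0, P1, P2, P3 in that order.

Op 1: fork(P0) -> P1. 3 ppages; refcounts: pp0:2 pp1:2 pp2:2
Op 2: write(P1, v1, 187). refcount(pp1)=2>1 -> COPY to pp3. 4 ppages; refcounts: pp0:2 pp1:1 pp2:2 pp3:1
Op 3: fork(P1) -> P2. 4 ppages; refcounts: pp0:3 pp1:1 pp2:3 pp3:2
Op 4: write(P2, v0, 191). refcount(pp0)=3>1 -> COPY to pp4. 5 ppages; refcounts: pp0:2 pp1:1 pp2:3 pp3:2 pp4:1
Op 5: write(P2, v2, 188). refcount(pp2)=3>1 -> COPY to pp5. 6 ppages; refcounts: pp0:2 pp1:1 pp2:2 pp3:2 pp4:1 pp5:1
Op 6: write(P0, v2, 167). refcount(pp2)=2>1 -> COPY to pp6. 7 ppages; refcounts: pp0:2 pp1:1 pp2:1 pp3:2 pp4:1 pp5:1 pp6:1
Op 7: fork(P2) -> P3. 7 ppages; refcounts: pp0:2 pp1:1 pp2:1 pp3:3 pp4:2 pp5:2 pp6:1
P0: v1 -> pp1 = 13
P1: v1 -> pp3 = 187
P2: v1 -> pp3 = 187
P3: v1 -> pp3 = 187

Answer: 13 187 187 187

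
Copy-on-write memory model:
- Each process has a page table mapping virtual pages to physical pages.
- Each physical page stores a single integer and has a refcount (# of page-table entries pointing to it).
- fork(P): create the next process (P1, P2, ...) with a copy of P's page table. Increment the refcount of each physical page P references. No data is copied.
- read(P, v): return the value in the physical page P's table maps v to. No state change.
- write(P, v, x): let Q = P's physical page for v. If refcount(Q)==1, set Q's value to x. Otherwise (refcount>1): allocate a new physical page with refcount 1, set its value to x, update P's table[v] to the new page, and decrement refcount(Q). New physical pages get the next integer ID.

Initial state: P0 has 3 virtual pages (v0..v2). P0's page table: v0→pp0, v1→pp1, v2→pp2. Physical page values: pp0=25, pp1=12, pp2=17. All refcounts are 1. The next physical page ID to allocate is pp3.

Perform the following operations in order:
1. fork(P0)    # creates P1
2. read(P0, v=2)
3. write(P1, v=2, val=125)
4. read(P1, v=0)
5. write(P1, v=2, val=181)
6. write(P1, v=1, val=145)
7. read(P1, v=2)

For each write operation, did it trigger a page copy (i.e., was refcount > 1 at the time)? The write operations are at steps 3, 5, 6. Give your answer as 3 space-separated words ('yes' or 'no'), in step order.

Op 1: fork(P0) -> P1. 3 ppages; refcounts: pp0:2 pp1:2 pp2:2
Op 2: read(P0, v2) -> 17. No state change.
Op 3: write(P1, v2, 125). refcount(pp2)=2>1 -> COPY to pp3. 4 ppages; refcounts: pp0:2 pp1:2 pp2:1 pp3:1
Op 4: read(P1, v0) -> 25. No state change.
Op 5: write(P1, v2, 181). refcount(pp3)=1 -> write in place. 4 ppages; refcounts: pp0:2 pp1:2 pp2:1 pp3:1
Op 6: write(P1, v1, 145). refcount(pp1)=2>1 -> COPY to pp4. 5 ppages; refcounts: pp0:2 pp1:1 pp2:1 pp3:1 pp4:1
Op 7: read(P1, v2) -> 181. No state change.

yes no yes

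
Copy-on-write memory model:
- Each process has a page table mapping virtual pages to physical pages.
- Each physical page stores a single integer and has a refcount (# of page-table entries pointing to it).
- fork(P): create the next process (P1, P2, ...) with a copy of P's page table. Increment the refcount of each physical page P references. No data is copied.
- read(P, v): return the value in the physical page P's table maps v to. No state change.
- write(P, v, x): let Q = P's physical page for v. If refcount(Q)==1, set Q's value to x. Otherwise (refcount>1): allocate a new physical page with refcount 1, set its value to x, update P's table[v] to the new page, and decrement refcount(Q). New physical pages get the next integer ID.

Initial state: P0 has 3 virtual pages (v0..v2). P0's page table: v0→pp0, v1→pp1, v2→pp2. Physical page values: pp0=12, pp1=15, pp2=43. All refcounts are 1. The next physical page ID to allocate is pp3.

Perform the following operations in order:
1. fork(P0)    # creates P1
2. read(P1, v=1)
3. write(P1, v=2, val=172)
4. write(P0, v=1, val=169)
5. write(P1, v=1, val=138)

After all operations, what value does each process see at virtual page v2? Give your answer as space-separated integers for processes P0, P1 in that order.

Op 1: fork(P0) -> P1. 3 ppages; refcounts: pp0:2 pp1:2 pp2:2
Op 2: read(P1, v1) -> 15. No state change.
Op 3: write(P1, v2, 172). refcount(pp2)=2>1 -> COPY to pp3. 4 ppages; refcounts: pp0:2 pp1:2 pp2:1 pp3:1
Op 4: write(P0, v1, 169). refcount(pp1)=2>1 -> COPY to pp4. 5 ppages; refcounts: pp0:2 pp1:1 pp2:1 pp3:1 pp4:1
Op 5: write(P1, v1, 138). refcount(pp1)=1 -> write in place. 5 ppages; refcounts: pp0:2 pp1:1 pp2:1 pp3:1 pp4:1
P0: v2 -> pp2 = 43
P1: v2 -> pp3 = 172

Answer: 43 172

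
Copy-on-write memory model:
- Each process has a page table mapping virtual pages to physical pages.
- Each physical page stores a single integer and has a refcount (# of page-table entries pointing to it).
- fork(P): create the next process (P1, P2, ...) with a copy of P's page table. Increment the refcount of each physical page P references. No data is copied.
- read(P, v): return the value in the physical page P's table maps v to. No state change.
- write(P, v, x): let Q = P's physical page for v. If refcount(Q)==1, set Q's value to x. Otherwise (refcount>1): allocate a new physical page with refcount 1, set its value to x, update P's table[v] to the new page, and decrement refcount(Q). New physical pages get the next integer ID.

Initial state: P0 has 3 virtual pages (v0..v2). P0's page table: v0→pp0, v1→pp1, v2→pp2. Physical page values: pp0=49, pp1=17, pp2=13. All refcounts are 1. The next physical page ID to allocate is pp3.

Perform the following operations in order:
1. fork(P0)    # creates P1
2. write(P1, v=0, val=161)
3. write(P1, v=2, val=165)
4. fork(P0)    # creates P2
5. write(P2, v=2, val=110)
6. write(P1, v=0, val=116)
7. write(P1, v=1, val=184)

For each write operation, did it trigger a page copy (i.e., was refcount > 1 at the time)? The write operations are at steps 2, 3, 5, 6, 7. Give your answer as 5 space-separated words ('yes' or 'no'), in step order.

Op 1: fork(P0) -> P1. 3 ppages; refcounts: pp0:2 pp1:2 pp2:2
Op 2: write(P1, v0, 161). refcount(pp0)=2>1 -> COPY to pp3. 4 ppages; refcounts: pp0:1 pp1:2 pp2:2 pp3:1
Op 3: write(P1, v2, 165). refcount(pp2)=2>1 -> COPY to pp4. 5 ppages; refcounts: pp0:1 pp1:2 pp2:1 pp3:1 pp4:1
Op 4: fork(P0) -> P2. 5 ppages; refcounts: pp0:2 pp1:3 pp2:2 pp3:1 pp4:1
Op 5: write(P2, v2, 110). refcount(pp2)=2>1 -> COPY to pp5. 6 ppages; refcounts: pp0:2 pp1:3 pp2:1 pp3:1 pp4:1 pp5:1
Op 6: write(P1, v0, 116). refcount(pp3)=1 -> write in place. 6 ppages; refcounts: pp0:2 pp1:3 pp2:1 pp3:1 pp4:1 pp5:1
Op 7: write(P1, v1, 184). refcount(pp1)=3>1 -> COPY to pp6. 7 ppages; refcounts: pp0:2 pp1:2 pp2:1 pp3:1 pp4:1 pp5:1 pp6:1

yes yes yes no yes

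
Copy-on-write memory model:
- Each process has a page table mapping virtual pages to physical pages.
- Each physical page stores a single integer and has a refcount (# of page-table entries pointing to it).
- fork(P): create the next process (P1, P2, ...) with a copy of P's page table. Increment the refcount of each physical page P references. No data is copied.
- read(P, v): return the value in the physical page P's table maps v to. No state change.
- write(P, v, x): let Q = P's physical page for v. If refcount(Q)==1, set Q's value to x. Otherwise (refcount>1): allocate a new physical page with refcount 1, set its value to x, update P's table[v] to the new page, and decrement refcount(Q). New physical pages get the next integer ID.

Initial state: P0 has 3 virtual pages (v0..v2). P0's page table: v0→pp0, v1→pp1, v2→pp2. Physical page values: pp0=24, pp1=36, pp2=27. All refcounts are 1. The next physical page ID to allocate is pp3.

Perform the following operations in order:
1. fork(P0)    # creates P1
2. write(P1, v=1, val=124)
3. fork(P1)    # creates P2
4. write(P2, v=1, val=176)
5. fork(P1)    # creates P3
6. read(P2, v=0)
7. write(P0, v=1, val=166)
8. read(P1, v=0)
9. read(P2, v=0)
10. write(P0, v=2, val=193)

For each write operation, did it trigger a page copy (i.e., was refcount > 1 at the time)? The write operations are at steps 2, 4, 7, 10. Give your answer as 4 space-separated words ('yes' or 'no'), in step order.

Op 1: fork(P0) -> P1. 3 ppages; refcounts: pp0:2 pp1:2 pp2:2
Op 2: write(P1, v1, 124). refcount(pp1)=2>1 -> COPY to pp3. 4 ppages; refcounts: pp0:2 pp1:1 pp2:2 pp3:1
Op 3: fork(P1) -> P2. 4 ppages; refcounts: pp0:3 pp1:1 pp2:3 pp3:2
Op 4: write(P2, v1, 176). refcount(pp3)=2>1 -> COPY to pp4. 5 ppages; refcounts: pp0:3 pp1:1 pp2:3 pp3:1 pp4:1
Op 5: fork(P1) -> P3. 5 ppages; refcounts: pp0:4 pp1:1 pp2:4 pp3:2 pp4:1
Op 6: read(P2, v0) -> 24. No state change.
Op 7: write(P0, v1, 166). refcount(pp1)=1 -> write in place. 5 ppages; refcounts: pp0:4 pp1:1 pp2:4 pp3:2 pp4:1
Op 8: read(P1, v0) -> 24. No state change.
Op 9: read(P2, v0) -> 24. No state change.
Op 10: write(P0, v2, 193). refcount(pp2)=4>1 -> COPY to pp5. 6 ppages; refcounts: pp0:4 pp1:1 pp2:3 pp3:2 pp4:1 pp5:1

yes yes no yes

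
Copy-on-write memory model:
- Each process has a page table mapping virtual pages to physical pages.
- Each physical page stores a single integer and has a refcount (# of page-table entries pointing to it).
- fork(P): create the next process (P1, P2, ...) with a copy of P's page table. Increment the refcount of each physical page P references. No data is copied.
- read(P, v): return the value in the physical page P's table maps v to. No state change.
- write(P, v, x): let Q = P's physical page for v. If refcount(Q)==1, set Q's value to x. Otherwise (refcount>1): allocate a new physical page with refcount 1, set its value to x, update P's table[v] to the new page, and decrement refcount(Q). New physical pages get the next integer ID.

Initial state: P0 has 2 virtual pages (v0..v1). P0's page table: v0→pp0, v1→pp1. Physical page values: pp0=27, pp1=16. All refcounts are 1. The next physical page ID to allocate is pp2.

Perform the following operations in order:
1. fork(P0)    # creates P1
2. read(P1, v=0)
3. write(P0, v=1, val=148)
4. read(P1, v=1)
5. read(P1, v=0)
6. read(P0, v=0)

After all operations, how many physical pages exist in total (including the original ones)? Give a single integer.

Op 1: fork(P0) -> P1. 2 ppages; refcounts: pp0:2 pp1:2
Op 2: read(P1, v0) -> 27. No state change.
Op 3: write(P0, v1, 148). refcount(pp1)=2>1 -> COPY to pp2. 3 ppages; refcounts: pp0:2 pp1:1 pp2:1
Op 4: read(P1, v1) -> 16. No state change.
Op 5: read(P1, v0) -> 27. No state change.
Op 6: read(P0, v0) -> 27. No state change.

Answer: 3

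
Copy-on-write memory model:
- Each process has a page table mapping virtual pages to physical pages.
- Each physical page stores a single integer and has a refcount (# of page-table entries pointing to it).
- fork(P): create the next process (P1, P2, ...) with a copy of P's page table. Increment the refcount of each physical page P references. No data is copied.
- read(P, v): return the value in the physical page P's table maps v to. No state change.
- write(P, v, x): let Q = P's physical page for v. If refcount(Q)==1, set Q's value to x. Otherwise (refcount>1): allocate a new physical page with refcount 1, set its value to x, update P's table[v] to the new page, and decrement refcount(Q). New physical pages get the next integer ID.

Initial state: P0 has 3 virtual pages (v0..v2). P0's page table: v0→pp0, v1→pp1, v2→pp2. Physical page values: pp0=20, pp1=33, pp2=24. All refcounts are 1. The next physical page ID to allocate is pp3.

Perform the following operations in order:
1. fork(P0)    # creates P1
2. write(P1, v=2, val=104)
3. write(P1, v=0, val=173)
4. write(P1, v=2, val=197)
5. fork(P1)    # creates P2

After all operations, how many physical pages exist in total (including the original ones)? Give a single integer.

Answer: 5

Derivation:
Op 1: fork(P0) -> P1. 3 ppages; refcounts: pp0:2 pp1:2 pp2:2
Op 2: write(P1, v2, 104). refcount(pp2)=2>1 -> COPY to pp3. 4 ppages; refcounts: pp0:2 pp1:2 pp2:1 pp3:1
Op 3: write(P1, v0, 173). refcount(pp0)=2>1 -> COPY to pp4. 5 ppages; refcounts: pp0:1 pp1:2 pp2:1 pp3:1 pp4:1
Op 4: write(P1, v2, 197). refcount(pp3)=1 -> write in place. 5 ppages; refcounts: pp0:1 pp1:2 pp2:1 pp3:1 pp4:1
Op 5: fork(P1) -> P2. 5 ppages; refcounts: pp0:1 pp1:3 pp2:1 pp3:2 pp4:2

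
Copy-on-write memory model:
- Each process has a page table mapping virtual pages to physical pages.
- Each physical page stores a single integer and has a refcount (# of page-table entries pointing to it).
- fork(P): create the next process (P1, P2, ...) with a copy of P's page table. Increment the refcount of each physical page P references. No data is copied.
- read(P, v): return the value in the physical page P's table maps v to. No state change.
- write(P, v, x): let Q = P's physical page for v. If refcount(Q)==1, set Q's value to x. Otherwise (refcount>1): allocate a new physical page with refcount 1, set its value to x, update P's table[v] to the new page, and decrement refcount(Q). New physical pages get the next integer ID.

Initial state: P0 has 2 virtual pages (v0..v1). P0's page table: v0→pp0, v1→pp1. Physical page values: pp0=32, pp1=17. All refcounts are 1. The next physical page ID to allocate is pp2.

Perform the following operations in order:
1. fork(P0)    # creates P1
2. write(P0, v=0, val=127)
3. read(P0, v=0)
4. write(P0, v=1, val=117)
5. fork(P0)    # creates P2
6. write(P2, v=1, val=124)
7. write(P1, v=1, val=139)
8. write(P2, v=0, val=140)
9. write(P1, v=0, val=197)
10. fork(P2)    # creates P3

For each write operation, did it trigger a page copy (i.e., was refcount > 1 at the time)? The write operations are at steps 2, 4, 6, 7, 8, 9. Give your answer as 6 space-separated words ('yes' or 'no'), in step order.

Op 1: fork(P0) -> P1. 2 ppages; refcounts: pp0:2 pp1:2
Op 2: write(P0, v0, 127). refcount(pp0)=2>1 -> COPY to pp2. 3 ppages; refcounts: pp0:1 pp1:2 pp2:1
Op 3: read(P0, v0) -> 127. No state change.
Op 4: write(P0, v1, 117). refcount(pp1)=2>1 -> COPY to pp3. 4 ppages; refcounts: pp0:1 pp1:1 pp2:1 pp3:1
Op 5: fork(P0) -> P2. 4 ppages; refcounts: pp0:1 pp1:1 pp2:2 pp3:2
Op 6: write(P2, v1, 124). refcount(pp3)=2>1 -> COPY to pp4. 5 ppages; refcounts: pp0:1 pp1:1 pp2:2 pp3:1 pp4:1
Op 7: write(P1, v1, 139). refcount(pp1)=1 -> write in place. 5 ppages; refcounts: pp0:1 pp1:1 pp2:2 pp3:1 pp4:1
Op 8: write(P2, v0, 140). refcount(pp2)=2>1 -> COPY to pp5. 6 ppages; refcounts: pp0:1 pp1:1 pp2:1 pp3:1 pp4:1 pp5:1
Op 9: write(P1, v0, 197). refcount(pp0)=1 -> write in place. 6 ppages; refcounts: pp0:1 pp1:1 pp2:1 pp3:1 pp4:1 pp5:1
Op 10: fork(P2) -> P3. 6 ppages; refcounts: pp0:1 pp1:1 pp2:1 pp3:1 pp4:2 pp5:2

yes yes yes no yes no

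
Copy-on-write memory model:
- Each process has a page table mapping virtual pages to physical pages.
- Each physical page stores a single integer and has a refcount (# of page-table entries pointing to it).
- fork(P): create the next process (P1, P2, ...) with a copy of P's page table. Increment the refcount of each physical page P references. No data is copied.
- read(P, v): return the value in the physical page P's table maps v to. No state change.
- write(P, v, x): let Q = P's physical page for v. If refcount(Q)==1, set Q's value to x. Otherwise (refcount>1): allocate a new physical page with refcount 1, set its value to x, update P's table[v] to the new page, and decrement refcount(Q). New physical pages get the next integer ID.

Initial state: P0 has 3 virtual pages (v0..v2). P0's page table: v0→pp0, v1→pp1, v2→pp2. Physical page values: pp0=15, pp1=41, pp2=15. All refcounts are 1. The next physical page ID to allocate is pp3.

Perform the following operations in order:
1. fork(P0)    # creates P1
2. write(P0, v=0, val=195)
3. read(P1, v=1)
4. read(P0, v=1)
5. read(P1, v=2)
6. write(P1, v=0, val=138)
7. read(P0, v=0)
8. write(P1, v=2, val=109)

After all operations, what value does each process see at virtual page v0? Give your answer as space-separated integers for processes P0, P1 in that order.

Op 1: fork(P0) -> P1. 3 ppages; refcounts: pp0:2 pp1:2 pp2:2
Op 2: write(P0, v0, 195). refcount(pp0)=2>1 -> COPY to pp3. 4 ppages; refcounts: pp0:1 pp1:2 pp2:2 pp3:1
Op 3: read(P1, v1) -> 41. No state change.
Op 4: read(P0, v1) -> 41. No state change.
Op 5: read(P1, v2) -> 15. No state change.
Op 6: write(P1, v0, 138). refcount(pp0)=1 -> write in place. 4 ppages; refcounts: pp0:1 pp1:2 pp2:2 pp3:1
Op 7: read(P0, v0) -> 195. No state change.
Op 8: write(P1, v2, 109). refcount(pp2)=2>1 -> COPY to pp4. 5 ppages; refcounts: pp0:1 pp1:2 pp2:1 pp3:1 pp4:1
P0: v0 -> pp3 = 195
P1: v0 -> pp0 = 138

Answer: 195 138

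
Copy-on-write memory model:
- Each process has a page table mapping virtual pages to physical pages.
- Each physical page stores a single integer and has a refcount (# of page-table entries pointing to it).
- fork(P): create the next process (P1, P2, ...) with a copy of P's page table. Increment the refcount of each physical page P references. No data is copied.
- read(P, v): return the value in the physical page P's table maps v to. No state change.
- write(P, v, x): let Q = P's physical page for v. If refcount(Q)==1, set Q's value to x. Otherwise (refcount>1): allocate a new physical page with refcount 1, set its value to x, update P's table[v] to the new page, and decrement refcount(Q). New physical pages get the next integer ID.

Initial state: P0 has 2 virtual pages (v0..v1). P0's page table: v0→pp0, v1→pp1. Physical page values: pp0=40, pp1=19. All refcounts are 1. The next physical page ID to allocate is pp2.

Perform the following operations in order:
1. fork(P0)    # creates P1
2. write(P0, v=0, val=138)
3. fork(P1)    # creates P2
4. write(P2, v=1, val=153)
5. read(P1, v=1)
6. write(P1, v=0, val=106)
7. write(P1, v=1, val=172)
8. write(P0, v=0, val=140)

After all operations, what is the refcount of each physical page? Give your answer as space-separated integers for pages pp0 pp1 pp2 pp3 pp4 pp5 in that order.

Op 1: fork(P0) -> P1. 2 ppages; refcounts: pp0:2 pp1:2
Op 2: write(P0, v0, 138). refcount(pp0)=2>1 -> COPY to pp2. 3 ppages; refcounts: pp0:1 pp1:2 pp2:1
Op 3: fork(P1) -> P2. 3 ppages; refcounts: pp0:2 pp1:3 pp2:1
Op 4: write(P2, v1, 153). refcount(pp1)=3>1 -> COPY to pp3. 4 ppages; refcounts: pp0:2 pp1:2 pp2:1 pp3:1
Op 5: read(P1, v1) -> 19. No state change.
Op 6: write(P1, v0, 106). refcount(pp0)=2>1 -> COPY to pp4. 5 ppages; refcounts: pp0:1 pp1:2 pp2:1 pp3:1 pp4:1
Op 7: write(P1, v1, 172). refcount(pp1)=2>1 -> COPY to pp5. 6 ppages; refcounts: pp0:1 pp1:1 pp2:1 pp3:1 pp4:1 pp5:1
Op 8: write(P0, v0, 140). refcount(pp2)=1 -> write in place. 6 ppages; refcounts: pp0:1 pp1:1 pp2:1 pp3:1 pp4:1 pp5:1

Answer: 1 1 1 1 1 1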